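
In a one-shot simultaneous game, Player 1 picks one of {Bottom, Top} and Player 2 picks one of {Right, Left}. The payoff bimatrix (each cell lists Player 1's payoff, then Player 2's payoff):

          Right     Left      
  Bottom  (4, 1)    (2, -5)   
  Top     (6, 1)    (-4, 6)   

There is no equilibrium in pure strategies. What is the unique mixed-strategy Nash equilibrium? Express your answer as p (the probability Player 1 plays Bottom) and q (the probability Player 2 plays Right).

Set Player 2's expected payoff from Right equal to that from Left:
  Player 2's payoff from Right: p·1 + (1−p)·1 = 1
  Player 2's payoff from Left: p·(-5) + (1−p)·6 = -11p + 6
  1 = -11p + 6  ⇒  11p = 5  ⇒  p = 5/11.
Player 1's indifference between Bottom and Top determines Player 2's mixing probability q:
  Player 1's payoff to Bottom: q·4 + (1−q)·2 = 2q + 2
  Player 1's payoff to Top: q·6 + (1−q)·(-4) = 10q - 4
  2q + 2 = 10q - 4  ⇒  -8q = -6  ⇒  q = 3/4.

p = 5/11, q = 3/4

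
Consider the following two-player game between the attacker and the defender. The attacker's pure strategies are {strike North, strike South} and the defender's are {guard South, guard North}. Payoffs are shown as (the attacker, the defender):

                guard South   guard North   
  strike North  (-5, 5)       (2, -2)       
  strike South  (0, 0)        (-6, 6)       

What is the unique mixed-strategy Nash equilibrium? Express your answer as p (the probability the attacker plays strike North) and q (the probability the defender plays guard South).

In a mixed equilibrium the defender is indifferent between guard South and guard North; this condition fixes p.
  the defender's payoff from guard South: p·5 + (1−p)·0 = 5p
  the defender's payoff from guard North: p·(-2) + (1−p)·6 = -8p + 6
  5p = -8p + 6  ⇒  13p = 6  ⇒  p = 6/13.
Set the attacker's expected payoff from strike North equal to that from strike South:
  the attacker's payoff from strike North: q·(-5) + (1−q)·2 = -7q + 2
  the attacker's payoff from strike South: q·0 + (1−q)·(-6) = 6q - 6
  -7q + 2 = 6q - 6  ⇒  -13q = -8  ⇒  q = 8/13.

p = 6/13, q = 8/13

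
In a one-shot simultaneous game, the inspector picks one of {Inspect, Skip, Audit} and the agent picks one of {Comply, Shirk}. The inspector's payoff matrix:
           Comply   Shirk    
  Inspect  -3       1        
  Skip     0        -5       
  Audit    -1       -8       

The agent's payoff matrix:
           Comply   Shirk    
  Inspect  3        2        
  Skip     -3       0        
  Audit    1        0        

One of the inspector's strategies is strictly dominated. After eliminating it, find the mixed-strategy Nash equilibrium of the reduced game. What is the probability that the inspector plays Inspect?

The inspector's strategy Audit is strictly dominated by Skip: 0 > -1 and -5 > -8. Eliminate Audit.
Set the agent's expected payoff from Comply equal to that from Shirk:
  the agent's payoff from Comply: p·3 + (1−p)·(-3) = 6p - 3
  the agent's payoff from Shirk: p·2 + (1−p)·0 = 2p
  6p - 3 = 2p  ⇒  4p = 3  ⇒  p = 3/4.

p = 3/4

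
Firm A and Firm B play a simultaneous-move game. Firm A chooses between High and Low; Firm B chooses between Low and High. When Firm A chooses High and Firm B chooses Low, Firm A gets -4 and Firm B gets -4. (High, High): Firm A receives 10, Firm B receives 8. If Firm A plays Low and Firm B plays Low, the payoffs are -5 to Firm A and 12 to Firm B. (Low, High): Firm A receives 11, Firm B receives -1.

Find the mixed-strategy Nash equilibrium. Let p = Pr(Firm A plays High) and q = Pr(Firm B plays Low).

p = 13/25, q = 1/2

In a mixed equilibrium Firm B is indifferent between Low and High; this condition fixes p.
  Firm B's payoff from Low: p·(-4) + (1−p)·12 = -16p + 12
  Firm B's payoff from High: p·8 + (1−p)·(-1) = 9p - 1
  -16p + 12 = 9p - 1  ⇒  -25p = -13  ⇒  p = 13/25.
Set Firm A's expected payoff from High equal to that from Low:
  Firm A's payoff from High: q·(-4) + (1−q)·10 = -14q + 10
  Firm A's payoff from Low: q·(-5) + (1−q)·11 = -16q + 11
  -14q + 10 = -16q + 11  ⇒  2q = 1  ⇒  q = 1/2.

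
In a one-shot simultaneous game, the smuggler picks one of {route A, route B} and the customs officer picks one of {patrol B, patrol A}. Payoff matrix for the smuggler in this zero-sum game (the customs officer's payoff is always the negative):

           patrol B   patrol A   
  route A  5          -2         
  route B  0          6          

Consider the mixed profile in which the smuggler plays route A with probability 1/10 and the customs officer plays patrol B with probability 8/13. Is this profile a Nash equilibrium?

No

Given the smuggler's mix p = 1/10, the customs officer's payoff from patrol B is -1/2 but from patrol A is -26/5. The customs officer strictly prefers patrol B, so the customs officer would not mix.
So the proposed profile is not a Nash equilibrium.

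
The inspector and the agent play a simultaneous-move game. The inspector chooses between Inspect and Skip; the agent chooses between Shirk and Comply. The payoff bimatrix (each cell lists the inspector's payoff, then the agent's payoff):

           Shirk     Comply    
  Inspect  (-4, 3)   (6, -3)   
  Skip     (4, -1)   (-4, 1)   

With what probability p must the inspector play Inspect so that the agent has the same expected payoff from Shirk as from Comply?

p = 1/4

For the agent to be willing to mix, the agent must be indifferent between Shirk and Comply, which pins down the inspector's mix.
  the agent's expected payoff from Shirk: p·3 + (1−p)·(-1) = 4p - 1
  the agent's expected payoff from Comply: p·(-3) + (1−p)·1 = -4p + 1
  4p - 1 = -4p + 1  ⇒  8p = 2  ⇒  p = 1/4.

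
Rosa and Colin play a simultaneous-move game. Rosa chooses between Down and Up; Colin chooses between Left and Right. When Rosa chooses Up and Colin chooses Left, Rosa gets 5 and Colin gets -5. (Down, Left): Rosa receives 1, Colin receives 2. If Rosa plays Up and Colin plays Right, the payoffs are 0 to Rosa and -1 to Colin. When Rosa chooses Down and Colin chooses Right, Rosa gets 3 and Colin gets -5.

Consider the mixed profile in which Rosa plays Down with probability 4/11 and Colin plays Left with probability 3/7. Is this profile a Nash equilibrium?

Check Colin's indifference given Rosa's mix p = 4/11:
  payoff from Left = -27/11; payoff from Right = -27/11 — equal.
Check Rosa's indifference given Colin's mix q = 3/7:
  payoff from Down = 15/7; payoff from Up = 15/7 — equal.
Both players are indifferent, so neither can profitably deviate.

Yes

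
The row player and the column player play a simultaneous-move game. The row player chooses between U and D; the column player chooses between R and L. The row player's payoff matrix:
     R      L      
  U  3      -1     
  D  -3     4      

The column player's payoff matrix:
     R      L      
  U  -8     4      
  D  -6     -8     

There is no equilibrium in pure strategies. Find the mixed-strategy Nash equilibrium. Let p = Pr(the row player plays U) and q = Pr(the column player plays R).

p = 1/7, q = 5/11

For the column player to be willing to mix, the column player must be indifferent between R and L, which pins down the row player's mix.
  the column player's payoff to R: p·(-8) + (1−p)·(-6) = -2p - 6
  the column player's payoff to L: p·4 + (1−p)·(-8) = 12p - 8
  -2p - 6 = 12p - 8  ⇒  -14p = -2  ⇒  p = 1/7.
In a mixed equilibrium the row player is indifferent between U and D; this condition fixes q.
  the row player's payoff from U: q·3 + (1−q)·(-1) = 4q - 1
  the row player's payoff from D: q·(-3) + (1−q)·4 = -7q + 4
  4q - 1 = -7q + 4  ⇒  11q = 5  ⇒  q = 5/11.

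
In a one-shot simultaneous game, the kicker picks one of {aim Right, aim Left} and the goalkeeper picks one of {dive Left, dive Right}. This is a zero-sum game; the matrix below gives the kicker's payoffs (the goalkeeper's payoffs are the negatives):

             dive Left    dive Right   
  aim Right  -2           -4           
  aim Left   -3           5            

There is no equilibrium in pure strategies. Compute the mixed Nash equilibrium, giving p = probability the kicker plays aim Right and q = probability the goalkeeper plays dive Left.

p = 4/5, q = 9/10

In a mixed equilibrium the goalkeeper is indifferent between dive Left and dive Right; this condition fixes p.
  the goalkeeper's payoff from dive Left: p·2 + (1−p)·3 = -p + 3
  the goalkeeper's payoff from dive Right: p·4 + (1−p)·(-5) = 9p - 5
  -p + 3 = 9p - 5  ⇒  -10p = -8  ⇒  p = 4/5.
The goalkeeper's mix must leave the kicker indifferent between aim Right and aim Left.
  the kicker's payoff to aim Right: q·(-2) + (1−q)·(-4) = 2q - 4
  the kicker's payoff to aim Left: q·(-3) + (1−q)·5 = -8q + 5
  2q - 4 = -8q + 5  ⇒  10q = 9  ⇒  q = 9/10.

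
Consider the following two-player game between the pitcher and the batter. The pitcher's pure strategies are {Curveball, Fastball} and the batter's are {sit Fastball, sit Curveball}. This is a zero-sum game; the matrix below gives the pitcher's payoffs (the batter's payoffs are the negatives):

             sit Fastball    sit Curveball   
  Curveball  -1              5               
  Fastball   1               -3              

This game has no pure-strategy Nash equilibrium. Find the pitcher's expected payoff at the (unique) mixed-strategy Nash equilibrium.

1/5

The batter's mix must leave the pitcher indifferent between Curveball and Fastball.
  the pitcher's expected payoff from Curveball: q·(-1) + (1−q)·5 = -6q + 5
  the pitcher's expected payoff from Fastball: q·1 + (1−q)·(-3) = 4q - 3
  -6q + 5 = 4q - 3  ⇒  -10q = -8  ⇒  q = 4/5.
At equilibrium the pitcher is indifferent across rows, so the pitcher's payoff equals the payoff from Curveball: (4/5)·(-1) + (1/5)·5 = 1/5.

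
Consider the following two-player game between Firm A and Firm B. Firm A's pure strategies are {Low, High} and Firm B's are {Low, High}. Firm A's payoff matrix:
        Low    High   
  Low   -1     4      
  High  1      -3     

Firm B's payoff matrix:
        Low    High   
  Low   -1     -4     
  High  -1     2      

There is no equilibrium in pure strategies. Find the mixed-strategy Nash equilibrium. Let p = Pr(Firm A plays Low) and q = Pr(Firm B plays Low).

p = 1/2, q = 7/9

For Firm B to be willing to mix, Firm B must be indifferent between Low and High, which pins down Firm A's mix.
  Firm B's payoff from Low: p·(-1) + (1−p)·(-1) = -1
  Firm B's payoff from High: p·(-4) + (1−p)·2 = -6p + 2
  -1 = -6p + 2  ⇒  6p = 3  ⇒  p = 1/2.
In a mixed equilibrium Firm A is indifferent between Low and High; this condition fixes q.
  Firm A's payoff from Low: q·(-1) + (1−q)·4 = -5q + 4
  Firm A's payoff from High: q·1 + (1−q)·(-3) = 4q - 3
  -5q + 4 = 4q - 3  ⇒  -9q = -7  ⇒  q = 7/9.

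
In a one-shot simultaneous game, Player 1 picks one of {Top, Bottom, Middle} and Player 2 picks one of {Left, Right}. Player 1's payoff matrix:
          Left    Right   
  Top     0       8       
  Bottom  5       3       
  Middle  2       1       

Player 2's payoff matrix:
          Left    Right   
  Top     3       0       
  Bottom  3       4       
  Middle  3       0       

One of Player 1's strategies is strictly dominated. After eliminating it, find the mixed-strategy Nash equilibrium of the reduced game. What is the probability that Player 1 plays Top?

p = 1/4

Player 1's strategy Middle is strictly dominated by Bottom: 5 > 2 and 3 > 1. Eliminate Middle.
Player 2's indifference between Left and Right determines Player 1's mixing probability p:
  Player 2's payoff from Left: p·3 + (1−p)·3 = 3
  Player 2's payoff from Right: p·0 + (1−p)·4 = -4p + 4
  3 = -4p + 4  ⇒  4p = 1  ⇒  p = 1/4.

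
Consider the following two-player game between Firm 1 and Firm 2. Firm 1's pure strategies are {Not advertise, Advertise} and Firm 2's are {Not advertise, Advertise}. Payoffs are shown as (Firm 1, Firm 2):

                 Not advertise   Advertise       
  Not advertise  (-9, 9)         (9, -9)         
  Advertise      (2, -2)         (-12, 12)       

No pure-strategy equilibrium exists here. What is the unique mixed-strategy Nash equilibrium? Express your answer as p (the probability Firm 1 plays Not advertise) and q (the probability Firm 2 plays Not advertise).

p = 7/16, q = 21/32

For Firm 2 to be willing to mix, Firm 2 must be indifferent between Not advertise and Advertise, which pins down Firm 1's mix.
  Firm 2's payoff to Not advertise: p·9 + (1−p)·(-2) = 11p - 2
  Firm 2's payoff to Advertise: p·(-9) + (1−p)·12 = -21p + 12
  11p - 2 = -21p + 12  ⇒  32p = 14  ⇒  p = 7/16.
Firm 2's mix must leave Firm 1 indifferent between Not advertise and Advertise.
  Firm 1's payoff to Not advertise: q·(-9) + (1−q)·9 = -18q + 9
  Firm 1's payoff to Advertise: q·2 + (1−q)·(-12) = 14q - 12
  -18q + 9 = 14q - 12  ⇒  -32q = -21  ⇒  q = 21/32.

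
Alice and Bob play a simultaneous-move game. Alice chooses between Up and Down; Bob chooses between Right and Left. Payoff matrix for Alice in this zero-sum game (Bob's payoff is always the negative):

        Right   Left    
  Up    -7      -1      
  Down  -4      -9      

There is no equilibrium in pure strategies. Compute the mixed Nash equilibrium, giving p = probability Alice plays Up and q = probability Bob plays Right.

Set Bob's expected payoff from Right equal to that from Left:
  Bob's payoff to Right: p·7 + (1−p)·4 = 3p + 4
  Bob's payoff to Left: p·1 + (1−p)·9 = -8p + 9
  3p + 4 = -8p + 9  ⇒  11p = 5  ⇒  p = 5/11.
In a mixed equilibrium Alice is indifferent between Up and Down; this condition fixes q.
  Alice's expected payoff from Up: q·(-7) + (1−q)·(-1) = -6q - 1
  Alice's expected payoff from Down: q·(-4) + (1−q)·(-9) = 5q - 9
  -6q - 1 = 5q - 9  ⇒  -11q = -8  ⇒  q = 8/11.

p = 5/11, q = 8/11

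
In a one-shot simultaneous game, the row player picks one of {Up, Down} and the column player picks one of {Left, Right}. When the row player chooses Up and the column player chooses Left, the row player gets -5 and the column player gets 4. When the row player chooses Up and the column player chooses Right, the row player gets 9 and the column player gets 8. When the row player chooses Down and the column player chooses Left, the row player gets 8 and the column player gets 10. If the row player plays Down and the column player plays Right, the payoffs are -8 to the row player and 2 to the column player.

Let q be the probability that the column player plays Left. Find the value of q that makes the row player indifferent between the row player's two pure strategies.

q = 17/30

Set the row player's expected payoff from Up equal to that from Down:
  the row player's payoff to Up: q·(-5) + (1−q)·9 = -14q + 9
  the row player's payoff to Down: q·8 + (1−q)·(-8) = 16q - 8
  -14q + 9 = 16q - 8  ⇒  -30q = -17  ⇒  q = 17/30.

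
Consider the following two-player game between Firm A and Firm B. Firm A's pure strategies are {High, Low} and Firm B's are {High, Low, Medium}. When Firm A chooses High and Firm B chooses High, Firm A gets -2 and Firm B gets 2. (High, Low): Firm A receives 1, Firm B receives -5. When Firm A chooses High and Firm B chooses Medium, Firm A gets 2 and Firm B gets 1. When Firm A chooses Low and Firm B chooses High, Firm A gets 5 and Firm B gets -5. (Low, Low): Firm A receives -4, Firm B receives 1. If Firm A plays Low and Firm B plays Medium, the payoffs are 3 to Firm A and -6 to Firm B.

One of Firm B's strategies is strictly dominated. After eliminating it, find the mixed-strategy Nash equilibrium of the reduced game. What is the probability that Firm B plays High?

q = 5/12

Firm B's strategy Medium is strictly dominated by High: 2 > 1 and -5 > -6. Eliminate Medium.
For Firm A to be willing to mix, Firm A must be indifferent between High and Low, which pins down Firm B's mix.
  Firm A's payoff from High: q·(-2) + (1−q)·1 = -3q + 1
  Firm A's payoff from Low: q·5 + (1−q)·(-4) = 9q - 4
  -3q + 1 = 9q - 4  ⇒  -12q = -5  ⇒  q = 5/12.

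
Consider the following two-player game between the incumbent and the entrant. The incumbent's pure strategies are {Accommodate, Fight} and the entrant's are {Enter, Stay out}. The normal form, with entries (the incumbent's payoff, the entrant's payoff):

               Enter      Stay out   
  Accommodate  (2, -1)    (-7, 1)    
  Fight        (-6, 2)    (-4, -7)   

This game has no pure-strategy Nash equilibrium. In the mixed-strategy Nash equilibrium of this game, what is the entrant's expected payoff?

-5/11

Set the entrant's expected payoff from Enter equal to that from Stay out:
  the entrant's payoff to Enter: p·(-1) + (1−p)·2 = -3p + 2
  the entrant's payoff to Stay out: p·1 + (1−p)·(-7) = 8p - 7
  -3p + 2 = 8p - 7  ⇒  -11p = -9  ⇒  p = 9/11.
At equilibrium the entrant is indifferent across columns, so the entrant's payoff equals the payoff from Enter: (9/11)·(-1) + (2/11)·2 = -5/11.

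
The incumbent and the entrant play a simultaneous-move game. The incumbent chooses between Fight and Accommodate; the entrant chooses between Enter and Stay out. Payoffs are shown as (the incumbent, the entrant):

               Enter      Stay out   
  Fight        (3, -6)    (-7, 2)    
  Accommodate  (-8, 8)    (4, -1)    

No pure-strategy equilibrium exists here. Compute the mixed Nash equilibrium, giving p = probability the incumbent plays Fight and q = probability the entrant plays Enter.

p = 9/17, q = 1/2

For the entrant to be willing to mix, the entrant must be indifferent between Enter and Stay out, which pins down the incumbent's mix.
  the entrant's payoff to Enter: p·(-6) + (1−p)·8 = -14p + 8
  the entrant's payoff to Stay out: p·2 + (1−p)·(-1) = 3p - 1
  -14p + 8 = 3p - 1  ⇒  -17p = -9  ⇒  p = 9/17.
The entrant's mix must leave the incumbent indifferent between Fight and Accommodate.
  the incumbent's expected payoff from Fight: q·3 + (1−q)·(-7) = 10q - 7
  the incumbent's expected payoff from Accommodate: q·(-8) + (1−q)·4 = -12q + 4
  10q - 7 = -12q + 4  ⇒  22q = 11  ⇒  q = 1/2.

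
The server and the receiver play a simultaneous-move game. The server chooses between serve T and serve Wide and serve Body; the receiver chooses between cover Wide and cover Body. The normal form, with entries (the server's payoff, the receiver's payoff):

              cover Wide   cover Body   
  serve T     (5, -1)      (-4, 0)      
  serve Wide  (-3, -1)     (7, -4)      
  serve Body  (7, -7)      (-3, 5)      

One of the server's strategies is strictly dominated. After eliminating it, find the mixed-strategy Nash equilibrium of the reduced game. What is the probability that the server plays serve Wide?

The server's strategy serve T is strictly dominated by serve Body: 7 > 5 and -3 > -4. Eliminate serve T.
Set the receiver's expected payoff from cover Wide equal to that from cover Body:
  the receiver's payoff from cover Wide: p·(-1) + (1−p)·(-7) = 6p - 7
  the receiver's payoff from cover Body: p·(-4) + (1−p)·5 = -9p + 5
  6p - 7 = -9p + 5  ⇒  15p = 12  ⇒  p = 4/5.

p = 4/5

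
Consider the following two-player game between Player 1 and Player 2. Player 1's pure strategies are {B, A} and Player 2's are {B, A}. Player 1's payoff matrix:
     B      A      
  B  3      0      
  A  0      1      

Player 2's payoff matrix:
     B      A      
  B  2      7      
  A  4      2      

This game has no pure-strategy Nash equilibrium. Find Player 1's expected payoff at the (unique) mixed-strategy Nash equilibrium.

3/4

Player 2's mix must leave Player 1 indifferent between B and A.
  Player 1's expected payoff from B: q·3 + (1−q)·0 = 3q
  Player 1's expected payoff from A: q·0 + (1−q)·1 = -q + 1
  3q = -q + 1  ⇒  4q = 1  ⇒  q = 1/4.
At equilibrium Player 1 is indifferent across rows, so Player 1's payoff equals the payoff from B: (1/4)·3 + (3/4)·0 = 3/4.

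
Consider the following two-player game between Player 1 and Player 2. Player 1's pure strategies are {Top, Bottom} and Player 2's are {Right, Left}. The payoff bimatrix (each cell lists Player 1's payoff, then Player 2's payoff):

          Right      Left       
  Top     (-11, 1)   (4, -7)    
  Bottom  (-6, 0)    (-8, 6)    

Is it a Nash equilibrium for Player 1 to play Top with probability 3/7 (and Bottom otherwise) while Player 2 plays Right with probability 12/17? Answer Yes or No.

Yes

Check Player 2's indifference given Player 1's mix p = 3/7:
  payoff from Right = 3/7; payoff from Left = 3/7 — equal.
Check Player 1's indifference given Player 2's mix q = 12/17:
  payoff from Top = -112/17; payoff from Bottom = -112/17 — equal.
Both players are indifferent, so neither can profitably deviate.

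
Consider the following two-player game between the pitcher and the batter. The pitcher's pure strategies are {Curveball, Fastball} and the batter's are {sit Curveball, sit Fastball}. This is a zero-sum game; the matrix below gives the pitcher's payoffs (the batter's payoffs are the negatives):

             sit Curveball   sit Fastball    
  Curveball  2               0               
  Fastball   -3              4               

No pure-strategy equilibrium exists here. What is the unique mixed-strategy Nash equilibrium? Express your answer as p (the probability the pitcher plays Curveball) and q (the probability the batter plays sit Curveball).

p = 7/9, q = 4/9

For the batter to be willing to mix, the batter must be indifferent between sit Curveball and sit Fastball, which pins down the pitcher's mix.
  the batter's payoff from sit Curveball: p·(-2) + (1−p)·3 = -5p + 3
  the batter's payoff from sit Fastball: p·0 + (1−p)·(-4) = 4p - 4
  -5p + 3 = 4p - 4  ⇒  -9p = -7  ⇒  p = 7/9.
The pitcher's indifference between Curveball and Fastball determines the batter's mixing probability q:
  the pitcher's payoff from Curveball: q·2 + (1−q)·0 = 2q
  the pitcher's payoff from Fastball: q·(-3) + (1−q)·4 = -7q + 4
  2q = -7q + 4  ⇒  9q = 4  ⇒  q = 4/9.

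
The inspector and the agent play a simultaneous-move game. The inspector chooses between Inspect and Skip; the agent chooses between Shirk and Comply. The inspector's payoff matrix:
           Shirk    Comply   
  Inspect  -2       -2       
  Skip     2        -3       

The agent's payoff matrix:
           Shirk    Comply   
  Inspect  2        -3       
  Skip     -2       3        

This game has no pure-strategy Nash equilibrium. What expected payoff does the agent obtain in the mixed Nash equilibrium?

0

The agent's indifference between Shirk and Comply determines the inspector's mixing probability p:
  the agent's expected payoff from Shirk: p·2 + (1−p)·(-2) = 4p - 2
  the agent's expected payoff from Comply: p·(-3) + (1−p)·3 = -6p + 3
  4p - 2 = -6p + 3  ⇒  10p = 5  ⇒  p = 1/2.
At equilibrium the agent is indifferent across columns, so the agent's payoff equals the payoff from Shirk: (1/2)·2 + (1/2)·(-2) = 0.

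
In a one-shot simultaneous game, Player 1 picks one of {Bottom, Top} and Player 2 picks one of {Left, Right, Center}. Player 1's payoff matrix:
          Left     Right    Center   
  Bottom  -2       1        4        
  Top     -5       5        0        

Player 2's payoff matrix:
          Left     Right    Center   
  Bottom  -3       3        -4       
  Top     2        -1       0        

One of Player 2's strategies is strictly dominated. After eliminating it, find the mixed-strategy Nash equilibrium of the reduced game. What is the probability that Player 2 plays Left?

Player 2's strategy Center is strictly dominated by Left: -3 > -4 and 2 > 0. Eliminate Center.
In a mixed equilibrium Player 1 is indifferent between Bottom and Top; this condition fixes q.
  Player 1's payoff from Bottom: q·(-2) + (1−q)·1 = -3q + 1
  Player 1's payoff from Top: q·(-5) + (1−q)·5 = -10q + 5
  -3q + 1 = -10q + 5  ⇒  7q = 4  ⇒  q = 4/7.

q = 4/7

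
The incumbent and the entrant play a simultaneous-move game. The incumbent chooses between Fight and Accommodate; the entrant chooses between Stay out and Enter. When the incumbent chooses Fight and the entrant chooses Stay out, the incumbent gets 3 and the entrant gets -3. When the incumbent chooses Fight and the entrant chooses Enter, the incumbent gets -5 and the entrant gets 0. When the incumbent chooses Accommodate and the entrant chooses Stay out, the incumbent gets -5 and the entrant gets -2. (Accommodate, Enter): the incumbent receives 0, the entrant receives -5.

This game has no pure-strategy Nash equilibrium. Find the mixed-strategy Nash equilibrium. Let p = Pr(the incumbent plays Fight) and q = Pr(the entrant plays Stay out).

The incumbent's mix must leave the entrant indifferent between Stay out and Enter.
  the entrant's payoff to Stay out: p·(-3) + (1−p)·(-2) = -p - 2
  the entrant's payoff to Enter: p·0 + (1−p)·(-5) = 5p - 5
  -p - 2 = 5p - 5  ⇒  -6p = -3  ⇒  p = 1/2.
Set the incumbent's expected payoff from Fight equal to that from Accommodate:
  the incumbent's payoff from Fight: q·3 + (1−q)·(-5) = 8q - 5
  the incumbent's payoff from Accommodate: q·(-5) + (1−q)·0 = -5q
  8q - 5 = -5q  ⇒  13q = 5  ⇒  q = 5/13.

p = 1/2, q = 5/13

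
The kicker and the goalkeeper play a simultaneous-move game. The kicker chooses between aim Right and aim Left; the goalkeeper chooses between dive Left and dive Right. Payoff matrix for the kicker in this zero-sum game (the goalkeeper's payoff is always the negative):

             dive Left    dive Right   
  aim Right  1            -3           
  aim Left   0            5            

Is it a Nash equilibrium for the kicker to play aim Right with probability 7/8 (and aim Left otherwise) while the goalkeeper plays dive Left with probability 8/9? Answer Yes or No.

Given the kicker's mix p = 7/8, the goalkeeper's payoff from dive Left is -7/8 but from dive Right is 2. The goalkeeper strictly prefers dive Right, so the goalkeeper would not mix.
So the proposed profile is not a Nash equilibrium.

No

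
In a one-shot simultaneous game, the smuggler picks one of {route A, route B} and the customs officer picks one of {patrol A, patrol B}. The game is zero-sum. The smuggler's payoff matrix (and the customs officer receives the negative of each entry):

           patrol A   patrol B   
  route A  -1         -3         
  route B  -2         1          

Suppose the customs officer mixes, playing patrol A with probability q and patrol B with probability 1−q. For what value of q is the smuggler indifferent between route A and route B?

For the smuggler to be willing to mix, the smuggler must be indifferent between route A and route B, which pins down the customs officer's mix.
  the smuggler's expected payoff from route A: q·(-1) + (1−q)·(-3) = 2q - 3
  the smuggler's expected payoff from route B: q·(-2) + (1−q)·1 = -3q + 1
  2q - 3 = -3q + 1  ⇒  5q = 4  ⇒  q = 4/5.

q = 4/5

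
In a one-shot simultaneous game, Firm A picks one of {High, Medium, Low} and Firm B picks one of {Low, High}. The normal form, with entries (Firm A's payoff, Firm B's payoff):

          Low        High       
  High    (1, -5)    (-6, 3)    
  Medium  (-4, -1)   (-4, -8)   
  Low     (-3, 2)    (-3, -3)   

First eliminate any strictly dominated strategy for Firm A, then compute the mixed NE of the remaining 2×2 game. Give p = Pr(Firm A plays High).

p = 5/13

Firm A's strategy Medium is strictly dominated by Low: -3 > -4 and -3 > -4. Eliminate Medium.
Set Firm B's expected payoff from Low equal to that from High:
  Firm B's expected payoff from Low: p·(-5) + (1−p)·2 = -7p + 2
  Firm B's expected payoff from High: p·3 + (1−p)·(-3) = 6p - 3
  -7p + 2 = 6p - 3  ⇒  -13p = -5  ⇒  p = 5/13.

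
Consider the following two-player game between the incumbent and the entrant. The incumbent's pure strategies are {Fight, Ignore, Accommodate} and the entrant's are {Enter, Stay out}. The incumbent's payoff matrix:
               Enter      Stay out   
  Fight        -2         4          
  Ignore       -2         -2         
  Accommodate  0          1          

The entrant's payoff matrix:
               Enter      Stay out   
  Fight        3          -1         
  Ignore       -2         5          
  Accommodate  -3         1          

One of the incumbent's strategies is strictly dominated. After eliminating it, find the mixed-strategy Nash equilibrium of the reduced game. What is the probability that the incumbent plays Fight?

p = 1/2

The incumbent's strategy Ignore is strictly dominated by Accommodate: 0 > -2 and 1 > -2. Eliminate Ignore.
In a mixed equilibrium the entrant is indifferent between Enter and Stay out; this condition fixes p.
  the entrant's payoff to Enter: p·3 + (1−p)·(-3) = 6p - 3
  the entrant's payoff to Stay out: p·(-1) + (1−p)·1 = -2p + 1
  6p - 3 = -2p + 1  ⇒  8p = 4  ⇒  p = 1/2.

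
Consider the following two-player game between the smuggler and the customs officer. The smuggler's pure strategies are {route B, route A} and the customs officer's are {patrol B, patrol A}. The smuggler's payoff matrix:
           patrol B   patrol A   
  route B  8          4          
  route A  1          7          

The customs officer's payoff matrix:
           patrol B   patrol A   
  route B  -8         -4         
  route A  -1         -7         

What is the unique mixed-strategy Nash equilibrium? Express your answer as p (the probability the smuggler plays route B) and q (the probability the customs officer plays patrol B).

p = 3/5, q = 3/10

Set the customs officer's expected payoff from patrol B equal to that from patrol A:
  the customs officer's payoff from patrol B: p·(-8) + (1−p)·(-1) = -7p - 1
  the customs officer's payoff from patrol A: p·(-4) + (1−p)·(-7) = 3p - 7
  -7p - 1 = 3p - 7  ⇒  -10p = -6  ⇒  p = 3/5.
Set the smuggler's expected payoff from route B equal to that from route A:
  the smuggler's expected payoff from route B: q·8 + (1−q)·4 = 4q + 4
  the smuggler's expected payoff from route A: q·1 + (1−q)·7 = -6q + 7
  4q + 4 = -6q + 7  ⇒  10q = 3  ⇒  q = 3/10.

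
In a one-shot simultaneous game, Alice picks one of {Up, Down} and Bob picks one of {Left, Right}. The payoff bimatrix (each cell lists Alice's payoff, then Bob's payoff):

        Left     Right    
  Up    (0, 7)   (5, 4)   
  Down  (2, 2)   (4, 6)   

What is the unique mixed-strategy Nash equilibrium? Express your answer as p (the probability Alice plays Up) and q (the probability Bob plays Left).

For Bob to be willing to mix, Bob must be indifferent between Left and Right, which pins down Alice's mix.
  Bob's expected payoff from Left: p·7 + (1−p)·2 = 5p + 2
  Bob's expected payoff from Right: p·4 + (1−p)·6 = -2p + 6
  5p + 2 = -2p + 6  ⇒  7p = 4  ⇒  p = 4/7.
For Alice to be willing to mix, Alice must be indifferent between Up and Down, which pins down Bob's mix.
  Alice's payoff from Up: q·0 + (1−q)·5 = -5q + 5
  Alice's payoff from Down: q·2 + (1−q)·4 = -2q + 4
  -5q + 5 = -2q + 4  ⇒  -3q = -1  ⇒  q = 1/3.

p = 4/7, q = 1/3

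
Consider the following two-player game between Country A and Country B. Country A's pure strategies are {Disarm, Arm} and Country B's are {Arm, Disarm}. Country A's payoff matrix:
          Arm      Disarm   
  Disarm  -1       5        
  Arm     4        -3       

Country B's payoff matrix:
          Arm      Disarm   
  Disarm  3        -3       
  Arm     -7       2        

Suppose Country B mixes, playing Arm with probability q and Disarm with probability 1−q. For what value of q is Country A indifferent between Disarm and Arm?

Country B's mix must leave Country A indifferent between Disarm and Arm.
  Country A's expected payoff from Disarm: q·(-1) + (1−q)·5 = -6q + 5
  Country A's expected payoff from Arm: q·4 + (1−q)·(-3) = 7q - 3
  -6q + 5 = 7q - 3  ⇒  -13q = -8  ⇒  q = 8/13.

q = 8/13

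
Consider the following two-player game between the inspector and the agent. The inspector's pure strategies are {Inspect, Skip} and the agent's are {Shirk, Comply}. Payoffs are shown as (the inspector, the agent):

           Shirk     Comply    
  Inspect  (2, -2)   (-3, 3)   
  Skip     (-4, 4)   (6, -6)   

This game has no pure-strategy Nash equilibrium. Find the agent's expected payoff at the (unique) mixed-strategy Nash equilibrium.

0

Set the agent's expected payoff from Shirk equal to that from Comply:
  the agent's payoff from Shirk: p·(-2) + (1−p)·4 = -6p + 4
  the agent's payoff from Comply: p·3 + (1−p)·(-6) = 9p - 6
  -6p + 4 = 9p - 6  ⇒  -15p = -10  ⇒  p = 2/3.
At equilibrium the agent is indifferent across columns, so the agent's payoff equals the payoff from Shirk: (2/3)·(-2) + (1/3)·4 = 0.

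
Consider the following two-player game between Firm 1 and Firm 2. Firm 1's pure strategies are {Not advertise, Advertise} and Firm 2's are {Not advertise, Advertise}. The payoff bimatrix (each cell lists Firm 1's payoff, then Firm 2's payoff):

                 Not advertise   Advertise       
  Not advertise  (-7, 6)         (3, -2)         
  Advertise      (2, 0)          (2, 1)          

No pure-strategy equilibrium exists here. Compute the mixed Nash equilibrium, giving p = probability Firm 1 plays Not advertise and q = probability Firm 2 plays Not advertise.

p = 1/9, q = 1/10

Set Firm 2's expected payoff from Not advertise equal to that from Advertise:
  Firm 2's expected payoff from Not advertise: p·6 + (1−p)·0 = 6p
  Firm 2's expected payoff from Advertise: p·(-2) + (1−p)·1 = -3p + 1
  6p = -3p + 1  ⇒  9p = 1  ⇒  p = 1/9.
Set Firm 1's expected payoff from Not advertise equal to that from Advertise:
  Firm 1's payoff to Not advertise: q·(-7) + (1−q)·3 = -10q + 3
  Firm 1's payoff to Advertise: q·2 + (1−q)·2 = 2
  -10q + 3 = 2  ⇒  -10q = -1  ⇒  q = 1/10.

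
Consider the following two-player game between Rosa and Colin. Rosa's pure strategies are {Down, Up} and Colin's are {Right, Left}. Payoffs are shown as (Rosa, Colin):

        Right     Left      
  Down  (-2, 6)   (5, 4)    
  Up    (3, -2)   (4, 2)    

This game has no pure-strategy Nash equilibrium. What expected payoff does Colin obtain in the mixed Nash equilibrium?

Rosa's mix must leave Colin indifferent between Right and Left.
  Colin's expected payoff from Right: p·6 + (1−p)·(-2) = 8p - 2
  Colin's expected payoff from Left: p·4 + (1−p)·2 = 2p + 2
  8p - 2 = 2p + 2  ⇒  6p = 4  ⇒  p = 2/3.
At equilibrium Colin is indifferent across columns, so Colin's payoff equals the payoff from Right: (2/3)·6 + (1/3)·(-2) = 10/3.

10/3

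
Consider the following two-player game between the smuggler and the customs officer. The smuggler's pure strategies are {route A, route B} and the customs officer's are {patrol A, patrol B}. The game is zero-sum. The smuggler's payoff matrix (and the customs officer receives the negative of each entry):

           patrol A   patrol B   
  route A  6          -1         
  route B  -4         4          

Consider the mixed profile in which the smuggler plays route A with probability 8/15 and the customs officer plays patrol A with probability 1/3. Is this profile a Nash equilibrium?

Yes

Check the customs officer's indifference given the smuggler's mix p = 8/15:
  payoff from patrol A = -4/3; payoff from patrol B = -4/3 — equal.
Check the smuggler's indifference given the customs officer's mix q = 1/3:
  payoff from route A = 4/3; payoff from route B = 4/3 — equal.
Both players are indifferent, so neither can profitably deviate.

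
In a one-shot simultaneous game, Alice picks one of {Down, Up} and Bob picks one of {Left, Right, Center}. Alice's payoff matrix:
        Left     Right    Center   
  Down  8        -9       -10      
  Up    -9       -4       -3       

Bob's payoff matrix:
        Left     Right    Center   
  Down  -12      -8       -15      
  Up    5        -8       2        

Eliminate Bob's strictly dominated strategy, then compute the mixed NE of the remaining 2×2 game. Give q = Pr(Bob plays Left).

Bob's strategy Center is strictly dominated by Left: -12 > -15 and 5 > 2. Eliminate Center.
In a mixed equilibrium Alice is indifferent between Down and Up; this condition fixes q.
  Alice's payoff to Down: q·8 + (1−q)·(-9) = 17q - 9
  Alice's payoff to Up: q·(-9) + (1−q)·(-4) = -5q - 4
  17q - 9 = -5q - 4  ⇒  22q = 5  ⇒  q = 5/22.

q = 5/22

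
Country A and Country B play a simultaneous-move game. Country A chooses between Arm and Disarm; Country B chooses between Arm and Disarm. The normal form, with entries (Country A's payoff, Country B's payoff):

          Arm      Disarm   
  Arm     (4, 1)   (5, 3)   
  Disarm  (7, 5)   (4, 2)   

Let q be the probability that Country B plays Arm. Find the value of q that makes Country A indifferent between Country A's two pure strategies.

q = 1/4

In a mixed equilibrium Country A is indifferent between Arm and Disarm; this condition fixes q.
  Country A's payoff from Arm: q·4 + (1−q)·5 = -q + 5
  Country A's payoff from Disarm: q·7 + (1−q)·4 = 3q + 4
  -q + 5 = 3q + 4  ⇒  -4q = -1  ⇒  q = 1/4.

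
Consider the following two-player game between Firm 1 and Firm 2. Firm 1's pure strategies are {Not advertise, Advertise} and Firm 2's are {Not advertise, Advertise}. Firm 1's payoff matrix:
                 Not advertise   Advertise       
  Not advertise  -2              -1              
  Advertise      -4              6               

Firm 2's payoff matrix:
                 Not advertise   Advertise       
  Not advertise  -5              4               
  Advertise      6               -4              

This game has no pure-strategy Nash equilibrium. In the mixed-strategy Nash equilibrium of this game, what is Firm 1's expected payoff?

For Firm 1 to be willing to mix, Firm 1 must be indifferent between Not advertise and Advertise, which pins down Firm 2's mix.
  Firm 1's expected payoff from Not advertise: q·(-2) + (1−q)·(-1) = -q - 1
  Firm 1's expected payoff from Advertise: q·(-4) + (1−q)·6 = -10q + 6
  -q - 1 = -10q + 6  ⇒  9q = 7  ⇒  q = 7/9.
At equilibrium Firm 1 is indifferent across rows, so Firm 1's payoff equals the payoff from Not advertise: (7/9)·(-2) + (2/9)·(-1) = -16/9.

-16/9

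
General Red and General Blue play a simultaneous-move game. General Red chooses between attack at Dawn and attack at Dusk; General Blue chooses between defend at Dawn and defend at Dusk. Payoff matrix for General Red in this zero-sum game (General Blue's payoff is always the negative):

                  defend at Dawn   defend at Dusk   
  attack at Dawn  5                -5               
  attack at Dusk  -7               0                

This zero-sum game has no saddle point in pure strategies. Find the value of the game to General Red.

v = -35/17

In a mixed equilibrium General Red is indifferent between attack at Dawn and attack at Dusk; this condition fixes q.
  General Red's expected payoff from attack at Dawn: q·5 + (1−q)·(-5) = 10q - 5
  General Red's expected payoff from attack at Dusk: q·(-7) + (1−q)·0 = -7q
  10q - 5 = -7q  ⇒  17q = 5  ⇒  q = 5/17.
The value is General Red's expected payoff against this mix (using attack at Dawn): (5/17)·5 + (12/17)·(-5) = -35/17.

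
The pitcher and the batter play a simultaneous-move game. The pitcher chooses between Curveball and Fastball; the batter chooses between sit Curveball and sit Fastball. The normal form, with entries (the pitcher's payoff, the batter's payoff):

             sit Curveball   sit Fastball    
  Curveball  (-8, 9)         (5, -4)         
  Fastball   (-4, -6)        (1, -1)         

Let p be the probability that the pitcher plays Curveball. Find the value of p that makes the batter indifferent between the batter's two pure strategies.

The batter's indifference between sit Curveball and sit Fastball determines the pitcher's mixing probability p:
  the batter's expected payoff from sit Curveball: p·9 + (1−p)·(-6) = 15p - 6
  the batter's expected payoff from sit Fastball: p·(-4) + (1−p)·(-1) = -3p - 1
  15p - 6 = -3p - 1  ⇒  18p = 5  ⇒  p = 5/18.

p = 5/18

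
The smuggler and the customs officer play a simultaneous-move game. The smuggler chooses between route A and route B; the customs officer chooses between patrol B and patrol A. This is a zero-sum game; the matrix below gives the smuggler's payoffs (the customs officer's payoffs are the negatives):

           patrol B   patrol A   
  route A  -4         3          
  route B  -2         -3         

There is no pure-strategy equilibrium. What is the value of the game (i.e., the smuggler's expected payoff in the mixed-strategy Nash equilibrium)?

In a mixed equilibrium the smuggler is indifferent between route A and route B; this condition fixes q.
  the smuggler's expected payoff from route A: q·(-4) + (1−q)·3 = -7q + 3
  the smuggler's expected payoff from route B: q·(-2) + (1−q)·(-3) = q - 3
  -7q + 3 = q - 3  ⇒  -8q = -6  ⇒  q = 3/4.
The value is the smuggler's expected payoff against this mix (using route A): (3/4)·(-4) + (1/4)·3 = -9/4.

v = -9/4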